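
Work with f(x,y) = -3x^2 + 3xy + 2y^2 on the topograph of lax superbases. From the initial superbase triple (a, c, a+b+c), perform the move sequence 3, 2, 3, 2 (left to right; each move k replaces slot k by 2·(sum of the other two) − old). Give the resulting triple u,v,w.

start (-3,2,2) = (f(1,0),f(0,1),f(1,1))
replace slot 3: 2·((-3)+2) − 2 = -4 → (-3,2,-4)
replace slot 2: 2·((-3)+(-4)) − 2 = -16 → (-3,-16,-4)
replace slot 3: 2·((-3)+(-16)) − (-4) = -34 → (-3,-16,-34)
replace slot 2: 2·((-3)+(-34)) − (-16) = -58 → (-3,-58,-34)

-3,-58,-34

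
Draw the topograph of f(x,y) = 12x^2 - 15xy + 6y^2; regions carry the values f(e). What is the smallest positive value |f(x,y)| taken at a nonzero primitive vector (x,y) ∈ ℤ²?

translate: b→9 (≡-15 mod 24), so (12,-15,6)→(12,9,3)
flip: (12,9,3)→(3,-9,12)
translate: b→3 (≡-9 mod 6), so (3,-9,12)→(3,3,6)
reduced (well bottom): (3,3,6) with a≤c, −a<b≤a
well minimum = a = 3

3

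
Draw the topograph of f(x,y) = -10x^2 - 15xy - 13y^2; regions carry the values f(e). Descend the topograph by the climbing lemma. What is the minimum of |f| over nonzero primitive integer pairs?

translate: b→-5 (≡15 mod 20), so (10,15,13)→(10,-5,8)
flip: (10,-5,8)→(8,5,10)
reduced (well bottom): (8,5,10) with a≤c, −a<b≤a
well minimum |f| = |-8| = 8 (negative-definite)

8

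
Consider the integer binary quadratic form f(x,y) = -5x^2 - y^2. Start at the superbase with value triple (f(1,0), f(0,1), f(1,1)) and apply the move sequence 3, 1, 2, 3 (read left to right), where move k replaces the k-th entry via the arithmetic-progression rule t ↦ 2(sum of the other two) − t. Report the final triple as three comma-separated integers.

start (-5,-1,-6) = (f(1,0),f(0,1),f(1,1))
replace slot 3: 2·((-5)+(-1)) − (-6) = -6 → (-5,-1,-6)
replace slot 1: 2·((-1)+(-6)) − (-5) = -9 → (-9,-1,-6)
replace slot 2: 2·((-9)+(-6)) − (-1) = -29 → (-9,-29,-6)
replace slot 3: 2·((-9)+(-29)) − (-6) = -70 → (-9,-29,-70)

-9,-29,-70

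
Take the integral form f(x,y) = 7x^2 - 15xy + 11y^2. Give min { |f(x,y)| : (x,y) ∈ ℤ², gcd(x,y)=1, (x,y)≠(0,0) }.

translate: b→-1 (≡-15 mod 14), so (7,-15,11)→(7,-1,3)
flip: (7,-1,3)→(3,1,7)
reduced (well bottom): (3,1,7) with a≤c, −a<b≤a
well minimum = a = 3

3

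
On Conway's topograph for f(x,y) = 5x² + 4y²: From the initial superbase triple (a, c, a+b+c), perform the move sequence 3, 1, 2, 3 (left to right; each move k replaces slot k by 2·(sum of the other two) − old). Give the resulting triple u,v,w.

start (5,4,9) = (f(1,0),f(0,1),f(1,1))
replace slot 3: 2·(5+4) − 9 = 9 → (5,4,9)
replace slot 1: 2·(4+9) − 5 = 21 → (21,4,9)
replace slot 2: 2·(21+9) − 4 = 56 → (21,56,9)
replace slot 3: 2·(21+56) − 9 = 145 → (21,56,145)

21,56,145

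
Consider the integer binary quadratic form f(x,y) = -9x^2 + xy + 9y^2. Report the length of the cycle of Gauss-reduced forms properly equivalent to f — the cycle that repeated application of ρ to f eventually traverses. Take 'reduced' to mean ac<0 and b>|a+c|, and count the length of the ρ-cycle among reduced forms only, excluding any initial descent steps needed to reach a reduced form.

D = 325, ⌊√D⌋ = 18
river: ρ → (9,17,-1)
river: ρ → (-1,17,9)
river: ρ → (9,1,-9)
river: ρ → (-9,17,1)
river: ρ → (1,17,-9)
river: ρ → (-9,1,9)
ρ-cycle length = 6 (tail of 0 descent steps not counted)

6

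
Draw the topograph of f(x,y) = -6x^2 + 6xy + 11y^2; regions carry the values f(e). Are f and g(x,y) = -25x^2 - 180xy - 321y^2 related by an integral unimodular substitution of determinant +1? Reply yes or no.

D₁ = 300, D₂ = 300
river cycle of f (length 4): (11, 16, -1), (-1, 16, 11), (11, 6, -6), (-6, 6, 11)
river cycle of g (length 4): (-1, 16, 11), (11, 6, -6), (-6, 6, 11), (11, 16, -1)
cycles coincide ⇒ equivalent

yes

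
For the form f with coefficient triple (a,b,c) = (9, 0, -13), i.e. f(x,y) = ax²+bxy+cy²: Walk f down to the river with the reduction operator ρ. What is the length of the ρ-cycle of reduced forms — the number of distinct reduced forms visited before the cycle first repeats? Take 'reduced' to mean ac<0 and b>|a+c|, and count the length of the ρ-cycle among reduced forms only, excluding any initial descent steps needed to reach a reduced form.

D = 468, ⌊√D⌋ = 21
descent: ρ → (-13,0,9)
descent: ρ → (9,18,-4)  [lands on river]
river: ρ → (-4,14,17)
river: ρ → (17,20,-1)
river: ρ → (-1,20,17)
river: ρ → (17,14,-4)
river: ρ → (-4,18,9)
ρ-cycle length = 6 (tail of 2 descent steps not counted)

6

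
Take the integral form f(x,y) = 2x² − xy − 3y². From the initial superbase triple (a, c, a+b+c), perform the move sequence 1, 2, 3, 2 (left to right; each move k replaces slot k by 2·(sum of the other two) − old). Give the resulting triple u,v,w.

start (2,-3,-2) = (f(1,0),f(0,1),f(1,1))
replace slot 1: 2·((-3)+(-2)) − 2 = -12 → (-12,-3,-2)
replace slot 2: 2·((-12)+(-2)) − (-3) = -25 → (-12,-25,-2)
replace slot 3: 2·((-12)+(-25)) − (-2) = -72 → (-12,-25,-72)
replace slot 2: 2·((-12)+(-72)) − (-25) = -143 → (-12,-143,-72)

-12,-143,-72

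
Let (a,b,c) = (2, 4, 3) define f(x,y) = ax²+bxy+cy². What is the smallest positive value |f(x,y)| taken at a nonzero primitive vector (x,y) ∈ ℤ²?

translate: b→0 (≡4 mod 4), so (2,4,3)→(2,0,1)
flip: (2,0,1)→(1,0,2)
reduced (well bottom): (1,0,2) with a≤c, −a<b≤a
well minimum = a = 1

1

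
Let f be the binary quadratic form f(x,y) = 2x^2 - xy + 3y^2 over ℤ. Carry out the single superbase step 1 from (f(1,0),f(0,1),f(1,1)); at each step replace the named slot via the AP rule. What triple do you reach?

start (2,3,4) = (f(1,0),f(0,1),f(1,1))
replace slot 1: 2·(3+4) − 2 = 12 → (12,3,4)

12,3,4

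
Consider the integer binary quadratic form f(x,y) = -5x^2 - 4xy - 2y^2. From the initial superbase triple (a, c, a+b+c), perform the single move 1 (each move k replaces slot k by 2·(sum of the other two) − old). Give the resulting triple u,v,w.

start (-5,-2,-11) = (f(1,0),f(0,1),f(1,1))
replace slot 1: 2·((-2)+(-11)) − (-5) = -21 → (-21,-2,-11)

-21,-2,-11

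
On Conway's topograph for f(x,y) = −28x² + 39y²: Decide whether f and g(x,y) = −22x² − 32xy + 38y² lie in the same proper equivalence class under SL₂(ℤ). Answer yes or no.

D₁ = 4368, D₂ = 4368
river cycle of f (length 8): (-28, 56, 11), (11, 54, -33), (-33, 12, 32), (32, 52, -13), (-13, 52, 32), (32, 12, -33), (-33, 54, 11), (11, 56, -28)
river cycle of g (length 8): (38, 32, -22), (-22, 56, 14), (14, 56, -22), (-22, 32, 38), (38, 44, -16), (-16, 52, 26), (26, 52, -16), (-16, 44, 38)
cycles differ ⇒ inequivalent

no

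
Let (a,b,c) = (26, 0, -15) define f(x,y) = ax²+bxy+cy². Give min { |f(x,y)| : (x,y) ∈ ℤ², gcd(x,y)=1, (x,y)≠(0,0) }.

descent: ρ → (-15,30,11)  [lands on river]
river: ρ → (11,36,-6)
river: ρ → (-6,36,11)
river: ρ → (11,30,-15)
closes: descent 1, river 4
min |a| on river = 6

6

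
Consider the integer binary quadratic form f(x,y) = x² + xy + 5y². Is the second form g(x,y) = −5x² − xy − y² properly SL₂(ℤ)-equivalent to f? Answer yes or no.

D₁ = -19, D₂ = -19
f: reduced (well bottom): (1,1,5) with a≤c, −a<b≤a
g is negative-definite; reduce −g:
−g: flip: (5,1,1)→(1,-1,5)
−g: translate: b→1 (≡-1 mod 2), so (1,-1,5)→(1,1,5)
−g: reduced (well bottom): (1,1,5) with a≤c, −a<b≤a
flip sign back: reduced form of g is (-1,-1,-5)
reduced forms (1, 1, 5) vs (-1, -1, -5) ⇒ inequivalent

no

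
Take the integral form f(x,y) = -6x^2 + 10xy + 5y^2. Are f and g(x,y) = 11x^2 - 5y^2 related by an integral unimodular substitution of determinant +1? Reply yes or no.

D₁ = 220, D₂ = 220
river cycle of f (length 4): (5, 10, -6), (-6, 14, 1), (1, 14, -6), (-6, 10, 5)
river cycle of g (length 4): (-5, 10, 6), (6, 14, -1), (-1, 14, 6), (6, 10, -5)
cycles differ ⇒ inequivalent

no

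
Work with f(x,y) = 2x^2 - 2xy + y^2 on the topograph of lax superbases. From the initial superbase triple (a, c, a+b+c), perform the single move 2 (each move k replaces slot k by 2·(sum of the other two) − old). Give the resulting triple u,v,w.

start (2,1,1) = (f(1,0),f(0,1),f(1,1))
replace slot 2: 2·(2+1) − 1 = 5 → (2,5,1)

2,5,1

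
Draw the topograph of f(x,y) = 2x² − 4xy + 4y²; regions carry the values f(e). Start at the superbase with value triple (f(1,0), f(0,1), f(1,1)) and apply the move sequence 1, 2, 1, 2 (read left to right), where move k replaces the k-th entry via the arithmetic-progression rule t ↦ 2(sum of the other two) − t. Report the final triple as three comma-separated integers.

start (2,4,2) = (f(1,0),f(0,1),f(1,1))
replace slot 1: 2·(4+2) − 2 = 10 → (10,4,2)
replace slot 2: 2·(10+2) − 4 = 20 → (10,20,2)
replace slot 1: 2·(20+2) − 10 = 34 → (34,20,2)
replace slot 2: 2·(34+2) − 20 = 52 → (34,52,2)

34,52,2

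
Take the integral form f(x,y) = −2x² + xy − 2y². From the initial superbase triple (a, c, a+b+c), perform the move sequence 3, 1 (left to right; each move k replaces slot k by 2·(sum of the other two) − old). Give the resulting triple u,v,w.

start (-2,-2,-3) = (f(1,0),f(0,1),f(1,1))
replace slot 3: 2·((-2)+(-2)) − (-3) = -5 → (-2,-2,-5)
replace slot 1: 2·((-2)+(-5)) − (-2) = -12 → (-12,-2,-5)

-12,-2,-5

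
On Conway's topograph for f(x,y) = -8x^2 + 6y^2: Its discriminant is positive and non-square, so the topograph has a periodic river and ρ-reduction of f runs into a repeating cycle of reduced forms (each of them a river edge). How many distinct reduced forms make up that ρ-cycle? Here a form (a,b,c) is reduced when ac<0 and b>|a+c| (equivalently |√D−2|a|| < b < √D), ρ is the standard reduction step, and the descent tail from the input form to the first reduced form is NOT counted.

D = 192, ⌊√D⌋ = 13
descent: ρ → (6,12,-2)  [lands on river]
river: ρ → (-2,12,6)
ρ-cycle length = 2 (tail of 1 descent step not counted)

2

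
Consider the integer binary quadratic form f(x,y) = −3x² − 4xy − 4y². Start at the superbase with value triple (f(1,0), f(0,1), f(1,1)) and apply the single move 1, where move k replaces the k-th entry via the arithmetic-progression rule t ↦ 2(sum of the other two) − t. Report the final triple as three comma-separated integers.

start (-3,-4,-11) = (f(1,0),f(0,1),f(1,1))
replace slot 1: 2·((-4)+(-11)) − (-3) = -27 → (-27,-4,-11)

-27,-4,-11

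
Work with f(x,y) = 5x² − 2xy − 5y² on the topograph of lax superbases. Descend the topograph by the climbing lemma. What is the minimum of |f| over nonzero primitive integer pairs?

descent: ρ → (-5,2,5)  [lands on river]
river: ρ → (5,8,-2)
river: ρ → (-2,8,5)
river: ρ → (5,2,-5)
river: ρ → (-5,8,2)
river: ρ → (2,8,-5)
closes: descent 1, river 6
min |a| on river = 2

2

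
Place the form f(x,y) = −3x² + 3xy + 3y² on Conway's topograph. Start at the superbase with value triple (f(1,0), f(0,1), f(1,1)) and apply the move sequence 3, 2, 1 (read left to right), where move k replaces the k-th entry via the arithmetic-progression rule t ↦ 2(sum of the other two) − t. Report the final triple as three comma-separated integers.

start (-3,3,3) = (f(1,0),f(0,1),f(1,1))
replace slot 3: 2·((-3)+3) − 3 = -3 → (-3,3,-3)
replace slot 2: 2·((-3)+(-3)) − 3 = -15 → (-3,-15,-3)
replace slot 1: 2·((-15)+(-3)) − (-3) = -33 → (-33,-15,-3)

-33,-15,-3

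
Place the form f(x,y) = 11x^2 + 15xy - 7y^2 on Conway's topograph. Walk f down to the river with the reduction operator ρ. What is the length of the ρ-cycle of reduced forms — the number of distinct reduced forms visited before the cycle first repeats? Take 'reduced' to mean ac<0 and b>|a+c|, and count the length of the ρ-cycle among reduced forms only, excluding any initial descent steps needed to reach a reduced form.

D = 533, ⌊√D⌋ = 23
river: ρ → (-7,13,13)
river: ρ → (13,13,-7)
river: ρ → (-7,15,11)
river: ρ → (11,7,-11)
river: ρ → (-11,15,7)
river: ρ → (7,13,-13)
river: ρ → (-13,13,7)
river: ρ → (7,15,-11)
river: ρ → (-11,7,11)
river: ρ → (11,15,-7)
ρ-cycle length = 10 (tail of 0 descent steps not counted)

10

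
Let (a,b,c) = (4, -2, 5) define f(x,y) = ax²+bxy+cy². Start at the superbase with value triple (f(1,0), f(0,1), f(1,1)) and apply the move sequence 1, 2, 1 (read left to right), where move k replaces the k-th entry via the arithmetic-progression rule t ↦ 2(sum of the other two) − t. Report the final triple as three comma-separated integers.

start (4,5,7) = (f(1,0),f(0,1),f(1,1))
replace slot 1: 2·(5+7) − 4 = 20 → (20,5,7)
replace slot 2: 2·(20+7) − 5 = 49 → (20,49,7)
replace slot 1: 2·(49+7) − 20 = 92 → (92,49,7)

92,49,7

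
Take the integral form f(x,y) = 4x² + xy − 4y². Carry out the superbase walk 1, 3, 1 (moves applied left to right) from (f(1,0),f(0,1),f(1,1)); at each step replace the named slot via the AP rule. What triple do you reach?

start (4,-4,1) = (f(1,0),f(0,1),f(1,1))
replace slot 1: 2·((-4)+1) − 4 = -10 → (-10,-4,1)
replace slot 3: 2·((-10)+(-4)) − 1 = -29 → (-10,-4,-29)
replace slot 1: 2·((-4)+(-29)) − (-10) = -56 → (-56,-4,-29)

-56,-4,-29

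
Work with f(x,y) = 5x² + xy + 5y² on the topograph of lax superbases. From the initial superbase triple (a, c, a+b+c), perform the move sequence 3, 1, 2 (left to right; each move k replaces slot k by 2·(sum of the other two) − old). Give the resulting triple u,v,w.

start (5,5,11) = (f(1,0),f(0,1),f(1,1))
replace slot 3: 2·(5+5) − 11 = 9 → (5,5,9)
replace slot 1: 2·(5+9) − 5 = 23 → (23,5,9)
replace slot 2: 2·(23+9) − 5 = 59 → (23,59,9)

23,59,9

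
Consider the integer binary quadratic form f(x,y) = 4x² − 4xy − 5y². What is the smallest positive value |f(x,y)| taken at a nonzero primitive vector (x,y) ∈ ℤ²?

descent: ρ → (-5,4,4)  [lands on river]
river: ρ → (4,4,-5)
river: ρ → (-5,6,3)
river: ρ → (3,6,-5)
closes: descent 1, river 4
min |a| on river = 3

3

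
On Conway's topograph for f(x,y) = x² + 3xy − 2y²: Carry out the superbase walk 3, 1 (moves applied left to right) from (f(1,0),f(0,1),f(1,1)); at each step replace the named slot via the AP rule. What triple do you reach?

start (1,-2,2) = (f(1,0),f(0,1),f(1,1))
replace slot 3: 2·(1+(-2)) − 2 = -4 → (1,-2,-4)
replace slot 1: 2·((-2)+(-4)) − 1 = -13 → (-13,-2,-4)

-13,-2,-4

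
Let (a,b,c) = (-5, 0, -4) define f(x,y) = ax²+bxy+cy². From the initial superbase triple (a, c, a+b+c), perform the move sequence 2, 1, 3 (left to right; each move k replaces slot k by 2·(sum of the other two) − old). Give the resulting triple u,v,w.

start (-5,-4,-9) = (f(1,0),f(0,1),f(1,1))
replace slot 2: 2·((-5)+(-9)) − (-4) = -24 → (-5,-24,-9)
replace slot 1: 2·((-24)+(-9)) − (-5) = -61 → (-61,-24,-9)
replace slot 3: 2·((-61)+(-24)) − (-9) = -161 → (-61,-24,-161)

-61,-24,-161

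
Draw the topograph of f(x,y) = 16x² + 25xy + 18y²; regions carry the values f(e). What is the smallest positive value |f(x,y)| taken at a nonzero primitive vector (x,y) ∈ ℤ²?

translate: b→-7 (≡25 mod 32), so (16,25,18)→(16,-7,9)
flip: (16,-7,9)→(9,7,16)
reduced (well bottom): (9,7,16) with a≤c, −a<b≤a
well minimum = a = 9

9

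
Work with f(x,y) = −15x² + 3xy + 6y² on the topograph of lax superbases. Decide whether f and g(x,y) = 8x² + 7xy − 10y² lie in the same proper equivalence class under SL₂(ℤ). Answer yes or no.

D₁ = 369, D₂ = 369
river cycle of f (length 10): (6, 9, -12), (-12, 15, 3), (3, 15, -12), (-12, 9, 6), (6, 15, -6), (-6, 9, 12), (12, 15, -3), (-3, 15, 12), (12, 9, -6), (-6, 15, 6)
river cycle of g (length 16): (-10, 13, 5), (5, 17, -4), (-4, 15, 9), (9, 3, -10), (-10, 17, 2), (2, 19, -1), (-1, 19, 2), (2, 17, -10), (-10, 3, 9), (9, 15, -4), … (6 more)
cycles differ ⇒ inequivalent

no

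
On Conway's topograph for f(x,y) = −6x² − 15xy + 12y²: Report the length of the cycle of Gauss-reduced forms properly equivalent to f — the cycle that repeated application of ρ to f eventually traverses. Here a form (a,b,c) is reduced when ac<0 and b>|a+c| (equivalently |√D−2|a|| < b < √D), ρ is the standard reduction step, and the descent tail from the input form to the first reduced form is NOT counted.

D = 513, ⌊√D⌋ = 22
descent: ρ → (12,15,-6)  [lands on river]
river: ρ → (-6,21,3)
river: ρ → (3,21,-6)
river: ρ → (-6,15,12)
river: ρ → (12,9,-9)
river: ρ → (-9,9,12)
ρ-cycle length = 6 (tail of 1 descent step not counted)

6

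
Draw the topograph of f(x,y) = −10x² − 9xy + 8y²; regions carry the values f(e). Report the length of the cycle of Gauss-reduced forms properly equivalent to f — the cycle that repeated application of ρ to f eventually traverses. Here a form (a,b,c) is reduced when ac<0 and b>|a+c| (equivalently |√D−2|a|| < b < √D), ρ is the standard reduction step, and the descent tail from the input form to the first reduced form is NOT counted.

D = 401, ⌊√D⌋ = 20
descent: ρ → (8,9,-10)  [lands on river]
river: ρ → (-10,11,7)
river: ρ → (7,17,-4)
river: ρ → (-4,15,11)
river: ρ → (11,7,-8)
river: ρ → (-8,9,10)
river: ρ → (10,11,-7)
river: ρ → (-7,17,4)
river: ρ → (4,15,-11)
river: ρ → (-11,7,8)
ρ-cycle length = 10 (tail of 1 descent step not counted)

10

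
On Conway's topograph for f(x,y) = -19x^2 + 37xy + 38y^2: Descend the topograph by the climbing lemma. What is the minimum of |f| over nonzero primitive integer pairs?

river: ρ → (38,39,-18)
river: ρ → (-18,33,44)
river: ρ → (44,55,-7)
river: ρ → (-7,57,36)
river: ρ → (36,15,-28)
river: ρ → (-28,41,23)
river: ρ → (23,51,-18)
river: ρ → (-18,57,14)
river: ρ → (14,55,-22)
river: ρ → (-22,33,36)
river: ρ → (36,39,-19)
river: ρ → (-19,37,38)
closes: descent 0, river 12
min |a| on river = 7

7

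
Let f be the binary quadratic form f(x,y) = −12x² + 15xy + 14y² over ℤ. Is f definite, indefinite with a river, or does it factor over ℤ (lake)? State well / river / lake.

D = b²−4ac = 15² − 4·(-12)·14 = 897
D > 0 non-square ⇒ indefinite ⇒ periodic river

river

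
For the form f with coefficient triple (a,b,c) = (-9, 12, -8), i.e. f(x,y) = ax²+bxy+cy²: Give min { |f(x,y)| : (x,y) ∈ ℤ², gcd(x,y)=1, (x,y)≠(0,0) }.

translate: b→6 (≡-12 mod 18), so (9,-12,8)→(9,6,5)
flip: (9,6,5)→(5,-6,9)
translate: b→4 (≡-6 mod 10), so (5,-6,9)→(5,4,8)
reduced (well bottom): (5,4,8) with a≤c, −a<b≤a
well minimum |f| = |-5| = 5 (negative-definite)

5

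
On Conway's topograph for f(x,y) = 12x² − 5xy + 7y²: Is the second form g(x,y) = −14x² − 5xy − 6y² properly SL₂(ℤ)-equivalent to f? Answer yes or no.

D₁ = -311, D₂ = -311
f: flip: (12,-5,7)→(7,5,12)
f: reduced (well bottom): (7,5,12) with a≤c, −a<b≤a
g is negative-definite; reduce −g:
−g: flip: (14,5,6)→(6,-5,14)
−g: reduced (well bottom): (6,-5,14) with a≤c, −a<b≤a
flip sign back: reduced form of g is (-6,5,-14)
reduced forms (7, 5, 12) vs (-6, 5, -14) ⇒ inequivalent

no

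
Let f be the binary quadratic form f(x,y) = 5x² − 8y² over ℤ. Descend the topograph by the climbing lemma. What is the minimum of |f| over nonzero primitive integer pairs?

descent: ρ → (-8,0,5)
descent: ρ → (5,10,-3)  [lands on river]
river: ρ → (-3,8,8)
river: ρ → (8,8,-3)
river: ρ → (-3,10,5)
closes: descent 2, river 4
min |a| on river = 3

3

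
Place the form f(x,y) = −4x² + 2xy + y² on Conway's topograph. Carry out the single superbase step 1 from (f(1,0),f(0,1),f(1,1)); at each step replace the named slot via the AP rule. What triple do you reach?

start (-4,1,-1) = (f(1,0),f(0,1),f(1,1))
replace slot 1: 2·(1+(-1)) − (-4) = 4 → (4,1,-1)

4,1,-1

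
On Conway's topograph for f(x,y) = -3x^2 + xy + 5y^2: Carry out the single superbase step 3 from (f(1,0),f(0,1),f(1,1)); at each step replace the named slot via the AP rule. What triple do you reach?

start (-3,5,3) = (f(1,0),f(0,1),f(1,1))
replace slot 3: 2·((-3)+5) − 3 = 1 → (-3,5,1)

-3,5,1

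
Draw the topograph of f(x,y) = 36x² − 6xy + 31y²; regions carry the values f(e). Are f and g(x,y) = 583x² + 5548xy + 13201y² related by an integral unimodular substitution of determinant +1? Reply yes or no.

D₁ = -4428, D₂ = -4428
f: flip: (36,-6,31)→(31,6,36)
f: reduced (well bottom): (31,6,36) with a≤c, −a<b≤a
g: translate: b→-282 (≡5548 mod 1166), so (583,5548,13201)→(583,-282,36)
g: flip: (583,-282,36)→(36,282,583)
g: translate: b→-6 (≡282 mod 72), so (36,282,583)→(36,-6,31)
g: flip: (36,-6,31)→(31,6,36)
g: reduced (well bottom): (31,6,36) with a≤c, −a<b≤a
reduced forms (31, 6, 36) vs (31, 6, 36) ⇒ equivalent

yes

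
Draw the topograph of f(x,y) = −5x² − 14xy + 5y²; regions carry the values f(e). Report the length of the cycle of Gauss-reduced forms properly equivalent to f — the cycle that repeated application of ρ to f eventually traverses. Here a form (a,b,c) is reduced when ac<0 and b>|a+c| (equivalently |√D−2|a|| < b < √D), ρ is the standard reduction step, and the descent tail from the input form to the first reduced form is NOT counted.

D = 296, ⌊√D⌋ = 17
descent: ρ → (5,14,-5)  [lands on river]
river: ρ → (-5,16,2)
river: ρ → (2,16,-5)
river: ρ → (-5,14,5)
river: ρ → (5,16,-2)
river: ρ → (-2,16,5)
ρ-cycle length = 6 (tail of 1 descent step not counted)

6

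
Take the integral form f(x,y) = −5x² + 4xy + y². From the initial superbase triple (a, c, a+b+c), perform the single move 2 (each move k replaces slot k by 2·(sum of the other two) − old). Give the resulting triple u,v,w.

start (-5,1,0) = (f(1,0),f(0,1),f(1,1))
replace slot 2: 2·((-5)+0) − 1 = -11 → (-5,-11,0)

-5,-11,0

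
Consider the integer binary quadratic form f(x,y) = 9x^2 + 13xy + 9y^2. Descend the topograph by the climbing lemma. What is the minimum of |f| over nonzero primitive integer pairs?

translate: b→-5 (≡13 mod 18), so (9,13,9)→(9,-5,5)
flip: (9,-5,5)→(5,5,9)
reduced (well bottom): (5,5,9) with a≤c, −a<b≤a
well minimum = a = 5

5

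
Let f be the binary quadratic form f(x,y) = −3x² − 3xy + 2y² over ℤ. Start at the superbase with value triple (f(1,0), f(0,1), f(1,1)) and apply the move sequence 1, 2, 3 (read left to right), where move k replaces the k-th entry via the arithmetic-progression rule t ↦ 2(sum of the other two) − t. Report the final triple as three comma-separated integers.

start (-3,2,-4) = (f(1,0),f(0,1),f(1,1))
replace slot 1: 2·(2+(-4)) − (-3) = -1 → (-1,2,-4)
replace slot 2: 2·((-1)+(-4)) − 2 = -12 → (-1,-12,-4)
replace slot 3: 2·((-1)+(-12)) − (-4) = -22 → (-1,-12,-22)

-1,-12,-22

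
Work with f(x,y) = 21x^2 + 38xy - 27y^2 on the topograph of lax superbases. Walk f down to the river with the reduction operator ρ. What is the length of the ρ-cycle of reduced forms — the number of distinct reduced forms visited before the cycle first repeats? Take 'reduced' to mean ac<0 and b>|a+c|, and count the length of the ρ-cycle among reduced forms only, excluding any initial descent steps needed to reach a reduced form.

D = 3712, ⌊√D⌋ = 60
river: ρ → (-27,16,32)
river: ρ → (32,48,-11)
river: ρ → (-11,40,48)
river: ρ → (48,56,-3)
river: ρ → (-3,58,29)
river: ρ → (29,58,-3)
river: ρ → (-3,56,48)
river: ρ → (48,40,-11)
river: ρ → (-11,48,32)
river: ρ → (32,16,-27)
river: ρ → (-27,38,21)
river: ρ → (21,46,-19)
river: ρ → (-19,30,37)
river: ρ → (37,44,-12)
river: ρ → (-12,52,21)
river: ρ → (21,32,-32)
river: ρ → (-32,32,21)
river: ρ → (21,52,-12)
river: ρ → (-12,44,37)
river: ρ → (37,30,-19)
river: ρ → (-19,46,21)
river: ρ → (21,38,-27)
ρ-cycle length = 22 (tail of 0 descent steps not counted)

22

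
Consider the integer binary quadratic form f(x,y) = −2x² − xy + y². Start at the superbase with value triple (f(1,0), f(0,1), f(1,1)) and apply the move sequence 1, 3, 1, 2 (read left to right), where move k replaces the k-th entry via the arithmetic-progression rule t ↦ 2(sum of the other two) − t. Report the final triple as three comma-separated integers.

start (-2,1,-2) = (f(1,0),f(0,1),f(1,1))
replace slot 1: 2·(1+(-2)) − (-2) = 0 → (0,1,-2)
replace slot 3: 2·(0+1) − (-2) = 4 → (0,1,4)
replace slot 1: 2·(1+4) − 0 = 10 → (10,1,4)
replace slot 2: 2·(10+4) − 1 = 27 → (10,27,4)

10,27,4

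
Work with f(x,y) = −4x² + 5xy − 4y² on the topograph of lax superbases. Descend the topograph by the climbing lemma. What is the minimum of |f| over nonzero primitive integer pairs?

translate: b→3 (≡-5 mod 8), so (4,-5,4)→(4,3,3)
flip: (4,3,3)→(3,-3,4)
translate: b→3 (≡-3 mod 6), so (3,-3,4)→(3,3,4)
reduced (well bottom): (3,3,4) with a≤c, −a<b≤a
well minimum |f| = |-3| = 3 (negative-definite)

3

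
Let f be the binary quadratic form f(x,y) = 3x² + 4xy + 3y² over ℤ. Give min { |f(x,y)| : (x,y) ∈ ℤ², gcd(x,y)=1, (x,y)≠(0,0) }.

translate: b→-2 (≡4 mod 6), so (3,4,3)→(3,-2,2)
flip: (3,-2,2)→(2,2,3)
reduced (well bottom): (2,2,3) with a≤c, −a<b≤a
well minimum = a = 2

2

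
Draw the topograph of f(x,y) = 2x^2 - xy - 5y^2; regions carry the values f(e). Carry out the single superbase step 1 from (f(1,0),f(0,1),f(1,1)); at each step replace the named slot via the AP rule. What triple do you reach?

start (2,-5,-4) = (f(1,0),f(0,1),f(1,1))
replace slot 1: 2·((-5)+(-4)) − 2 = -20 → (-20,-5,-4)

-20,-5,-4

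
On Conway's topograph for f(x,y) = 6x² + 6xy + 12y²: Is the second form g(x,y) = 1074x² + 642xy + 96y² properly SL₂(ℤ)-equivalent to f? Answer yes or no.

D₁ = -252, D₂ = -252
f: reduced (well bottom): (6,6,12) with a≤c, −a<b≤a
g: flip: (1074,642,96)→(96,-642,1074)
g: translate: b→-66 (≡-642 mod 192), so (96,-642,1074)→(96,-66,12)
g: flip: (96,-66,12)→(12,66,96)
g: translate: b→-6 (≡66 mod 24), so (12,66,96)→(12,-6,6)
g: flip: (12,-6,6)→(6,6,12)
g: reduced (well bottom): (6,6,12) with a≤c, −a<b≤a
reduced forms (6, 6, 12) vs (6, 6, 12) ⇒ equivalent

yes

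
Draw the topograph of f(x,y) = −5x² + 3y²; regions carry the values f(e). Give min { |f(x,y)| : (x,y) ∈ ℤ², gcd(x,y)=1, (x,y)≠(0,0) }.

descent: ρ → (3,6,-2)  [lands on river]
river: ρ → (-2,6,3)
closes: descent 1, river 2
min |a| on river = 2

2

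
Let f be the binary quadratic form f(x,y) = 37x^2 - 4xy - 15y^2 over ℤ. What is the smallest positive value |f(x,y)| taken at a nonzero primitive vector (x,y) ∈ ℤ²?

descent: ρ → (-15,34,18)  [lands on river]
river: ρ → (18,38,-11)
river: ρ → (-11,28,33)
river: ρ → (33,38,-6)
river: ρ → (-6,46,5)
river: ρ → (5,44,-15)
river: ρ → (-15,46,2)
river: ρ → (2,46,-15)
river: ρ → (-15,44,5)
river: ρ → (5,46,-6)
river: ρ → (-6,38,33)
river: ρ → (33,28,-11)
river: ρ → (-11,38,18)
river: ρ → (18,34,-15)
river: ρ → (-15,26,26)
river: ρ → (26,26,-15)
closes: descent 1, river 16
min |a| on river = 2

2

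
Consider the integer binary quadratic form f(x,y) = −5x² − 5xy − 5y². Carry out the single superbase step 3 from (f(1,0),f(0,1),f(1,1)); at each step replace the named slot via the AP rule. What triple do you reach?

start (-5,-5,-15) = (f(1,0),f(0,1),f(1,1))
replace slot 3: 2·((-5)+(-5)) − (-15) = -5 → (-5,-5,-5)

-5,-5,-5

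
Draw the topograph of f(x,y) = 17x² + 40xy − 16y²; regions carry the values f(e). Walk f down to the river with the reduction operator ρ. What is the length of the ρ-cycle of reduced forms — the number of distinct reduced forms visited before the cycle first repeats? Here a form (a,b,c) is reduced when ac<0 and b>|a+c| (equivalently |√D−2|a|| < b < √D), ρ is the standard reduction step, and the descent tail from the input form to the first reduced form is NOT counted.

D = 2688, ⌊√D⌋ = 51
river: ρ → (-16,24,33)
river: ρ → (33,42,-7)
river: ρ → (-7,42,33)
river: ρ → (33,24,-16)
river: ρ → (-16,40,17)
river: ρ → (17,28,-28)
river: ρ → (-28,28,17)
river: ρ → (17,40,-16)
ρ-cycle length = 8 (tail of 0 descent steps not counted)

8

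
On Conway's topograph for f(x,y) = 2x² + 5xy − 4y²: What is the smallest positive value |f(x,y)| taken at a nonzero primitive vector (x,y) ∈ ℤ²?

river: ρ → (-4,3,3)
river: ρ → (3,3,-4)
river: ρ → (-4,5,2)
river: ρ → (2,7,-1)
river: ρ → (-1,7,2)
river: ρ → (2,5,-4)
closes: descent 0, river 6
min |a| on river = 1

1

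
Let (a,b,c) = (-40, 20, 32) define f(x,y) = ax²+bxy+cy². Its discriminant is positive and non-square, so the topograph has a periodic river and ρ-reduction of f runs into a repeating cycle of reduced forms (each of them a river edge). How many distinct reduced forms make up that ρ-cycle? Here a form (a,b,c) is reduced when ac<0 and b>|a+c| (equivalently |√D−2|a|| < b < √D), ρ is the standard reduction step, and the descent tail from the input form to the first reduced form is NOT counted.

D = 5520, ⌊√D⌋ = 74
river: ρ → (32,44,-28)
river: ρ → (-28,68,8)
river: ρ → (8,60,-60)
river: ρ → (-60,60,8)
river: ρ → (8,68,-28)
river: ρ → (-28,44,32)
river: ρ → (32,20,-40)
river: ρ → (-40,60,12)
river: ρ → (12,60,-40)
river: ρ → (-40,20,32)
ρ-cycle length = 10 (tail of 0 descent steps not counted)

10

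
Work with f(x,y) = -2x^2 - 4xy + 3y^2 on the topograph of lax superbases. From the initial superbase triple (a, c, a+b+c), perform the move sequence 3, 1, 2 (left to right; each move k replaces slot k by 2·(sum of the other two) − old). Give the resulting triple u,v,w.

start (-2,3,-3) = (f(1,0),f(0,1),f(1,1))
replace slot 3: 2·((-2)+3) − (-3) = 5 → (-2,3,5)
replace slot 1: 2·(3+5) − (-2) = 18 → (18,3,5)
replace slot 2: 2·(18+5) − 3 = 43 → (18,43,5)

18,43,5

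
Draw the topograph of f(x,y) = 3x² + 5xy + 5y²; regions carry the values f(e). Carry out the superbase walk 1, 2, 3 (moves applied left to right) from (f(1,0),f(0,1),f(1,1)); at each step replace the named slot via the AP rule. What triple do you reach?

start (3,5,13) = (f(1,0),f(0,1),f(1,1))
replace slot 1: 2·(5+13) − 3 = 33 → (33,5,13)
replace slot 2: 2·(33+13) − 5 = 87 → (33,87,13)
replace slot 3: 2·(33+87) − 13 = 227 → (33,87,227)

33,87,227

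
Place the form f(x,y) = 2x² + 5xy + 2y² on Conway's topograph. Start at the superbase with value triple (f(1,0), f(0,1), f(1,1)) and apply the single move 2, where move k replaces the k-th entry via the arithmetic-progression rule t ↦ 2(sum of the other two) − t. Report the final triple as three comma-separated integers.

start (2,2,9) = (f(1,0),f(0,1),f(1,1))
replace slot 2: 2·(2+9) − 2 = 20 → (2,20,9)

2,20,9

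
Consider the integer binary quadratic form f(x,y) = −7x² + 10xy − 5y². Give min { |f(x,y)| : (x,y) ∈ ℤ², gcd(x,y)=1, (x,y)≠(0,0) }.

translate: b→4 (≡-10 mod 14), so (7,-10,5)→(7,4,2)
flip: (7,4,2)→(2,-4,7)
translate: b→0 (≡-4 mod 4), so (2,-4,7)→(2,0,5)
reduced (well bottom): (2,0,5) with a≤c, −a<b≤a
well minimum |f| = |-2| = 2 (negative-definite)

2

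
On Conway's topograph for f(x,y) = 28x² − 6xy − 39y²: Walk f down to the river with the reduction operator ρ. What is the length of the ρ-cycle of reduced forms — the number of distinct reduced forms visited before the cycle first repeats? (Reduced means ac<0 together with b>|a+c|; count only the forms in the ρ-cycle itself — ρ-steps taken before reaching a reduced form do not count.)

D = 4404, ⌊√D⌋ = 66
descent: ρ → (-39,6,28)
descent: ρ → (28,50,-17)  [lands on river]
river: ρ → (-17,52,25)
river: ρ → (25,48,-21)
river: ρ → (-21,36,37)
river: ρ → (37,38,-20)
river: ρ → (-20,42,33)
river: ρ → (33,24,-29)
river: ρ → (-29,34,28)
river: ρ → (28,22,-35)
river: ρ → (-35,48,15)
river: ρ → (15,42,-44)
river: ρ → (-44,46,13)
river: ρ → (13,58,-20)
river: ρ → (-20,62,7)
river: ρ → (7,64,-11)
river: ρ → (-11,46,52)
river: ρ → (52,58,-5)
river: ρ → (-5,62,28)
ρ-cycle length = 18 (tail of 2 descent steps not counted)

18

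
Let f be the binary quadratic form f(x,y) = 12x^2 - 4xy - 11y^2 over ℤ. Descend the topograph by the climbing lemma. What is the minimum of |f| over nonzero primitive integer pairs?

descent: ρ → (-11,4,12)  [lands on river]
river: ρ → (12,20,-3)
river: ρ → (-3,22,5)
river: ρ → (5,18,-11)
closes: descent 1, river 4
min |a| on river = 3

3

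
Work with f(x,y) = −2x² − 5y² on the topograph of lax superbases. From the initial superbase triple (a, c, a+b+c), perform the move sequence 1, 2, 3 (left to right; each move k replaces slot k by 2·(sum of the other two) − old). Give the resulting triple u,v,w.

start (-2,-5,-7) = (f(1,0),f(0,1),f(1,1))
replace slot 1: 2·((-5)+(-7)) − (-2) = -22 → (-22,-5,-7)
replace slot 2: 2·((-22)+(-7)) − (-5) = -53 → (-22,-53,-7)
replace slot 3: 2·((-22)+(-53)) − (-7) = -143 → (-22,-53,-143)

-22,-53,-143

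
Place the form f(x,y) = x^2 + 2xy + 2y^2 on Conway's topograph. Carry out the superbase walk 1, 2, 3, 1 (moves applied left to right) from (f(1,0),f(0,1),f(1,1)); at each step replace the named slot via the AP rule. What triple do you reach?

start (1,2,5) = (f(1,0),f(0,1),f(1,1))
replace slot 1: 2·(2+5) − 1 = 13 → (13,2,5)
replace slot 2: 2·(13+5) − 2 = 34 → (13,34,5)
replace slot 3: 2·(13+34) − 5 = 89 → (13,34,89)
replace slot 1: 2·(34+89) − 13 = 233 → (233,34,89)

233,34,89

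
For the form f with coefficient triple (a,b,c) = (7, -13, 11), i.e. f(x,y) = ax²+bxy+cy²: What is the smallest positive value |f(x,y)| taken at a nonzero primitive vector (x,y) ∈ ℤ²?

translate: b→1 (≡-13 mod 14), so (7,-13,11)→(7,1,5)
flip: (7,1,5)→(5,-1,7)
reduced (well bottom): (5,-1,7) with a≤c, −a<b≤a
well minimum = a = 5

5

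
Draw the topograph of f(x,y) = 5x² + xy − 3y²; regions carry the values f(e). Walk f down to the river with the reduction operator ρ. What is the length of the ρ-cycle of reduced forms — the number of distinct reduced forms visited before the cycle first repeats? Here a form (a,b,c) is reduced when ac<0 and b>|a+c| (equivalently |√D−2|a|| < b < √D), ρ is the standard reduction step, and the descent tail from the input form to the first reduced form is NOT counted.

D = 61, ⌊√D⌋ = 7
descent: ρ → (-3,5,3)  [lands on river]
river: ρ → (3,7,-1)
river: ρ → (-1,7,3)
river: ρ → (3,5,-3)
river: ρ → (-3,7,1)
river: ρ → (1,7,-3)
ρ-cycle length = 6 (tail of 1 descent step not counted)

6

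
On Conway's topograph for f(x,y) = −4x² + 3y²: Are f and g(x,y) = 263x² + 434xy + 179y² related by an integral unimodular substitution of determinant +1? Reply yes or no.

D₁ = 48, D₂ = 48
river cycle of f (length 2): (3, 6, -1), (-1, 6, 3)
river cycle of g (length 2): (-1, 6, 3), (3, 6, -1)
cycles coincide ⇒ equivalent

yes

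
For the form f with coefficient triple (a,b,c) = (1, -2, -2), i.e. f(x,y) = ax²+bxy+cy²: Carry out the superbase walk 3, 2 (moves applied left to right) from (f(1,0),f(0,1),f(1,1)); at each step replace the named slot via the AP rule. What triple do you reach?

start (1,-2,-3) = (f(1,0),f(0,1),f(1,1))
replace slot 3: 2·(1+(-2)) − (-3) = 1 → (1,-2,1)
replace slot 2: 2·(1+1) − (-2) = 6 → (1,6,1)

1,6,1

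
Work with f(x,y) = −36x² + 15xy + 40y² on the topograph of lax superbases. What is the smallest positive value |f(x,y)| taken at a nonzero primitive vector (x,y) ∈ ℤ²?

river: ρ → (40,65,-11)
river: ρ → (-11,67,34)
river: ρ → (34,69,-9)
river: ρ → (-9,75,10)
river: ρ → (10,65,-44)
river: ρ → (-44,23,31)
river: ρ → (31,39,-36)
river: ρ → (-36,33,34)
river: ρ → (34,35,-35)
river: ρ → (-35,35,34)
river: ρ → (34,33,-36)
river: ρ → (-36,39,31)
river: ρ → (31,23,-44)
river: ρ → (-44,65,10)
river: ρ → (10,75,-9)
river: ρ → (-9,69,34)
river: ρ → (34,67,-11)
river: ρ → (-11,65,40)
river: ρ → (40,15,-36)
river: ρ → (-36,57,19)
river: ρ → (19,57,-36)
river: ρ → (-36,15,40)
closes: descent 0, river 22
min |a| on river = 9

9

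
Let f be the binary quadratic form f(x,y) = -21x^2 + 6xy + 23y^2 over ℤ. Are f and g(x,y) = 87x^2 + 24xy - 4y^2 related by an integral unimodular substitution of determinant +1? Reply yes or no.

D₁ = 1968, D₂ = 1968
river cycle of f (length 8): (23, 40, -4), (-4, 40, 23), (23, 6, -21), (-21, 36, 8), (8, 44, -1), (-1, 44, 8), (8, 36, -21), (-21, 6, 23)
river cycle of g (length 8): (-4, 40, 23), (23, 6, -21), (-21, 36, 8), (8, 44, -1), (-1, 44, 8), (8, 36, -21), (-21, 6, 23), (23, 40, -4)
cycles coincide ⇒ equivalent

yes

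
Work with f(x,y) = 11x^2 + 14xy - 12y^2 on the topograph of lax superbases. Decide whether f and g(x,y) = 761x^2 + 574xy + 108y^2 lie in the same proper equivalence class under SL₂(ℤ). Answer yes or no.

D₁ = 724, D₂ = 724
river cycle of f (length 42): (-12, 10, 13), (13, 16, -9), (-9, 20, 9), (9, 16, -13), (-13, 10, 12), (12, 14, -11), (-11, 8, 15), (15, 22, -4), (-4, 26, 3), (3, 22, -20), … (32 more)
river cycle of g (length 42): (11, 14, -12), (-12, 10, 13), (13, 16, -9), (-9, 20, 9), (9, 16, -13), (-13, 10, 12), (12, 14, -11), (-11, 8, 15), (15, 22, -4), (-4, 26, 3), … (32 more)
cycles coincide ⇒ equivalent

yes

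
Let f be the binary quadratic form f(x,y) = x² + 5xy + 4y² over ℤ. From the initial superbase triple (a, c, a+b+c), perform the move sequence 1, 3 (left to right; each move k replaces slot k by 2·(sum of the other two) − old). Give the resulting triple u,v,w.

start (1,4,10) = (f(1,0),f(0,1),f(1,1))
replace slot 1: 2·(4+10) − 1 = 27 → (27,4,10)
replace slot 3: 2·(27+4) − 10 = 52 → (27,4,52)

27,4,52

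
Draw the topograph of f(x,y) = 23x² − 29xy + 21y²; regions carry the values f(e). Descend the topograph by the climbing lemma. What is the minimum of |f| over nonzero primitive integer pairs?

translate: b→17 (≡-29 mod 46), so (23,-29,21)→(23,17,15)
flip: (23,17,15)→(15,-17,23)
translate: b→13 (≡-17 mod 30), so (15,-17,23)→(15,13,21)
reduced (well bottom): (15,13,21) with a≤c, −a<b≤a
well minimum = a = 15

15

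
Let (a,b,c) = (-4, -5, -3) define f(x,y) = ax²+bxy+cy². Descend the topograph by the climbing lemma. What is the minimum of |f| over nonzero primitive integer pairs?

translate: b→-3 (≡5 mod 8), so (4,5,3)→(4,-3,2)
flip: (4,-3,2)→(2,3,4)
translate: b→-1 (≡3 mod 4), so (2,3,4)→(2,-1,3)
reduced (well bottom): (2,-1,3) with a≤c, −a<b≤a
well minimum |f| = |-2| = 2 (negative-definite)

2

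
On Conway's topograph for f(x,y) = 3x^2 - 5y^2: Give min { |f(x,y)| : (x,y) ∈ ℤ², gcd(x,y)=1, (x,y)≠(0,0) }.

descent: ρ → (-5,0,3)
descent: ρ → (3,6,-2)  [lands on river]
river: ρ → (-2,6,3)
closes: descent 2, river 2
min |a| on river = 2

2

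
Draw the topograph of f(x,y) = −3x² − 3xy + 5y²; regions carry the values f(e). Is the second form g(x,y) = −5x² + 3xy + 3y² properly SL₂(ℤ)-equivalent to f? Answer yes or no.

D₁ = 69, D₂ = 69
river cycle of f (length 4): (5, 3, -3), (-3, 3, 5), (5, 7, -1), (-1, 7, 5)
river cycle of g (length 4): (3, 3, -5), (-5, 7, 1), (1, 7, -5), (-5, 3, 3)
cycles differ ⇒ inequivalent

no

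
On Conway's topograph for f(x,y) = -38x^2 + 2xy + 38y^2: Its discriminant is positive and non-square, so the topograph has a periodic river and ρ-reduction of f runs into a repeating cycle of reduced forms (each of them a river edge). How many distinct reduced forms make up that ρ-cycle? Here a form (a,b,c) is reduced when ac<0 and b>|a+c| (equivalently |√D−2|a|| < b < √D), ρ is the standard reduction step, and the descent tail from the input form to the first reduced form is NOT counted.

D = 5780, ⌊√D⌋ = 76
river: ρ → (38,74,-2)
river: ρ → (-2,74,38)
river: ρ → (38,2,-38)
river: ρ → (-38,74,2)
river: ρ → (2,74,-38)
river: ρ → (-38,2,38)
ρ-cycle length = 6 (tail of 0 descent steps not counted)

6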